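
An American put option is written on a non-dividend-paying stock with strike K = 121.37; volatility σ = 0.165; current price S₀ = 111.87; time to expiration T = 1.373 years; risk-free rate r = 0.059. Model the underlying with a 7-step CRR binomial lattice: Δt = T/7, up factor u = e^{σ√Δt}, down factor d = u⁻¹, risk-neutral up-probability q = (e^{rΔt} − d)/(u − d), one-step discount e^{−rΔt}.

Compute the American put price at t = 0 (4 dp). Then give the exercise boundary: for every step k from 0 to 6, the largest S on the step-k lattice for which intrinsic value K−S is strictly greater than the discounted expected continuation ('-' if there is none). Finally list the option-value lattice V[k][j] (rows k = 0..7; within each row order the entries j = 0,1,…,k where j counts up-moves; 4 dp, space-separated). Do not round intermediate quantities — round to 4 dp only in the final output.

price = 10.9572
boundary = - 103.9866 96.6588 103.9866 96.6588 103.9866 111.8700
tree:
10.9572
17.3834 6.1621
24.7112 10.5500 2.8605
31.5227 17.3834 5.4283 0.9130
37.8541 24.7112 9.9600 1.9991 0.0831
43.7394 31.5227 17.3834 4.3648 0.1916 0.0000
49.2100 37.8541 24.7112 9.5000 0.4419 0.0000 0.0000
54.2950 43.7394 31.5227 17.3834 1.0190 0.0000 0.0000 0.0000

Δt=0.19614  u=1.07581  d=0.92953  q=0.56131  discount=0.98849
step 7 (expiry): payoffs max(K−S,0) = 54.2950 43.7394 31.5227 17.3834 1.0190 0.0000 0.0000 0.0000
step 6: (k=6,j=0): S=72.1600, (K−S)⁺=49.2100, hold=47.8135 ⇒ V=49.2100 exercise | (k=6,j=1): S=83.5159, (K−S)⁺=37.8541, hold=36.4577 ⇒ V=37.8541 exercise | (k=6,j=2): S=96.6588, (K−S)⁺=24.7112, hold=23.3148 ⇒ V=24.7112 exercise | (k=6,j=3): S=111.8700, (K−S)⁺=9.5000, hold=8.1036 ⇒ V=9.5000 exercise | (k=6,j=4): S=129.4750, (K−S)⁺=0.0000, hold=0.4419 ⇒ V=0.4419 continue | (k=6,j=5): S=149.8505, (K−S)⁺=0.0000, hold=0.0000 ⇒ V=0.0000 continue | (k=6,j=6): S=173.4326, (K−S)⁺=0.0000, hold=0.0000 ⇒ V=0.0000 continue  boundary S*=111.8700
step 5: (k=5,j=0): S=77.6306, (K−S)⁺=43.7394, hold=42.3430 ⇒ V=43.7394 exercise | (k=5,j=1): S=89.8473, (K−S)⁺=31.5227, hold=30.1262 ⇒ V=31.5227 exercise | (k=5,j=2): S=103.9866, (K−S)⁺=17.3834, hold=15.9869 ⇒ V=17.3834 exercise | (k=5,j=3): S=120.3510, (K−S)⁺=1.0190, hold=4.3648 ⇒ V=4.3648 continue | (k=5,j=4): S=139.2907, (K−S)⁺=0.0000, hold=0.1916 ⇒ V=0.1916 continue | (k=5,j=5): S=161.2109, (K−S)⁺=0.0000, hold=0.0000 ⇒ V=0.0000 continue  boundary S*=103.9866
step 4: (k=4,j=0): S=83.5159, (K−S)⁺=37.8541, hold=36.4577 ⇒ V=37.8541 exercise | (k=4,j=1): S=96.6588, (K−S)⁺=24.7112, hold=23.3148 ⇒ V=24.7112 exercise | (k=4,j=2): S=111.8700, (K−S)⁺=9.5000, hold=9.9600 ⇒ V=9.9600 continue | (k=4,j=3): S=129.4750, (K−S)⁺=0.0000, hold=1.9991 ⇒ V=1.9991 continue | (k=4,j=4): S=149.8505, (K−S)⁺=0.0000, hold=0.0831 ⇒ V=0.0831 continue  boundary S*=96.6588
step 3: (k=3,j=0): S=89.8473, (K−S)⁺=31.5227, hold=30.1262 ⇒ V=31.5227 exercise | (k=3,j=1): S=103.9866, (K−S)⁺=17.3834, hold=16.2421 ⇒ V=17.3834 exercise | (k=3,j=2): S=120.3510, (K−S)⁺=1.0190, hold=5.4283 ⇒ V=5.4283 continue | (k=3,j=3): S=139.2907, (K−S)⁺=0.0000, hold=0.9130 ⇒ V=0.9130 continue  boundary S*=103.9866
step 2: (k=2,j=0): S=96.6588, (K−S)⁺=24.7112, hold=23.3148 ⇒ V=24.7112 exercise | (k=2,j=1): S=111.8700, (K−S)⁺=9.5000, hold=10.5500 ⇒ V=10.5500 continue | (k=2,j=2): S=129.4750, (K−S)⁺=0.0000, hold=2.8605 ⇒ V=2.8605 continue  boundary S*=96.6588
step 1: (k=1,j=0): S=103.9866, (K−S)⁺=17.3834, hold=16.5696 ⇒ V=17.3834 exercise | (k=1,j=1): S=120.3510, (K−S)⁺=1.0190, hold=6.1621 ⇒ V=6.1621 continue  boundary S*=103.9866
step 0: (k=0,j=0): S=111.8700, (K−S)⁺=9.5000, hold=10.9572 ⇒ V=10.9572 continue  boundary S*=-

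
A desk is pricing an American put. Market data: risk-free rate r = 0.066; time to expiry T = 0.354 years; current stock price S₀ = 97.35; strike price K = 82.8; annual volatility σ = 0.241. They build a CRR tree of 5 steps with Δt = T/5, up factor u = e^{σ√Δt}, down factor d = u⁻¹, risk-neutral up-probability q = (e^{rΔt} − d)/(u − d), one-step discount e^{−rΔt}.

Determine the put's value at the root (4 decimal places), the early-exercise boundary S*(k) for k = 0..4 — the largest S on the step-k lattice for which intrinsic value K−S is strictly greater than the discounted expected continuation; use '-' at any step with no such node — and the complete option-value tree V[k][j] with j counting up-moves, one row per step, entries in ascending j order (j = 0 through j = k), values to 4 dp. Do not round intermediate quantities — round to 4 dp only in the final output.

params: Δt=0.07080 u=1.06623 d=0.93789 q=0.52047 e^(-rΔt)=0.99534
t_5 payoffs: 12.1539 2.4867 0.0000 0.0000 0.0000 0.0000
t_4: node(4,0) S=75.3248 payoff=7.4752 vs cont=7.0892 → 7.4752 [stop]  node(4,1) S=85.6322 payoff=0.0000 vs cont=1.1869 → 1.1869 [wait]  node(4,2) S=97.3500 payoff=0.0000 vs cont=0.0000 → 0.0000 [wait]  node(4,3) S=110.6713 payoff=0.0000 vs cont=0.0000 → 0.0000 [wait]  node(4,4) S=125.8155 payoff=0.0000 vs cont=0.0000 → 0.0000 [wait]  ⇒ S*(4)=75.3248
t_3: node(3,0) S=80.3133 payoff=2.4867 vs cont=4.1828 → 4.1828 [wait]  node(3,1) S=91.3033 payoff=0.0000 vs cont=0.5665 → 0.5665 [wait]  node(3,2) S=103.7972 payoff=0.0000 vs cont=0.0000 → 0.0000 [wait]  node(3,3) S=118.0007 payoff=0.0000 vs cont=0.0000 → 0.0000 [wait]  ⇒ S*(3)=-
t_2: node(2,0) S=85.6322 payoff=0.0000 vs cont=2.2899 → 2.2899 [wait]  node(2,1) S=97.3500 payoff=0.0000 vs cont=0.2704 → 0.2704 [wait]  node(2,2) S=110.6713 payoff=0.0000 vs cont=0.0000 → 0.0000 [wait]  ⇒ S*(2)=-
t_1: node(1,0) S=91.3033 payoff=0.0000 vs cont=1.2330 → 1.2330 [wait]  node(1,1) S=103.7972 payoff=0.0000 vs cont=0.1291 → 0.1291 [wait]  ⇒ S*(1)=-
t_0: node(0,0) S=97.3500 payoff=0.0000 vs cont=0.6554 → 0.6554 [wait]  ⇒ S*(0)=-

price = 0.6554
boundary = - - - - 75.3248
tree:
0.6554
1.2330 0.1291
2.2899 0.2704 0.0000
4.1828 0.5665 0.0000 0.0000
7.4752 1.1869 0.0000 0.0000 0.0000
12.1539 2.4867 0.0000 0.0000 0.0000 0.0000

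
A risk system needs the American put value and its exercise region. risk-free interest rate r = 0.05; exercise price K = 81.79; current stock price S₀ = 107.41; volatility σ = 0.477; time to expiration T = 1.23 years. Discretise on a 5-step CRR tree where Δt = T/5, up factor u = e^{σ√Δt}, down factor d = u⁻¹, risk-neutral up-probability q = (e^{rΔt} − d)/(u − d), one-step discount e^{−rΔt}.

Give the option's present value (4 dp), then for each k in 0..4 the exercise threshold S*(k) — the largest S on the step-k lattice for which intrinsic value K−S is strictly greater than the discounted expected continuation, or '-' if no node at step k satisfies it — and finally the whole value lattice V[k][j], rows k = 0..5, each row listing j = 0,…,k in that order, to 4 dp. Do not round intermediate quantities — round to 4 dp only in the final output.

Δt=0.24600, u=1.26691, d=0.78932, q=0.46704, disc=e^(-rΔt)=0.98778
k=5 terminal: V=max(K-S,0) → 48.8815 28.9694 0.0000 0.0000 0.0000 0.0000
k=4: j=0 S=41.6923 intr=40.0977 cont=39.0979 V=40.0977[EX]; j=1 S=66.9191 intr=14.8709 cont=15.2508 V=15.2508[hold]; j=2 S=107.4100 intr=0.0000 cont=0.0000 V=0.0000[hold]; j=3 S=172.4008 intr=0.0000 cont=0.0000 V=0.0000[hold]; j=4 S=276.7157 intr=0.0000 cont=0.0000 V=0.0000[hold]  S*(4)=41.6923
k=3: j=0 S=52.8206 intr=28.9694 cont=28.1448 V=28.9694[EX]; j=1 S=84.7808 intr=0.0000 cont=8.0287 V=8.0287[hold]; j=2 S=136.0793 intr=0.0000 cont=0.0000 V=0.0000[hold]; j=3 S=218.4170 intr=0.0000 cont=0.0000 V=0.0000[hold]  S*(3)=52.8206
k=2: j=0 S=66.9191 intr=14.8709 cont=18.9547 V=18.9547[hold]; j=1 S=107.4100 intr=0.0000 cont=4.2266 V=4.2266[hold]; j=2 S=172.4008 intr=0.0000 cont=0.0000 V=0.0000[hold]  S*(2)=-
k=1: j=0 S=84.7808 intr=0.0000 cont=11.9284 V=11.9284[hold]; j=1 S=136.0793 intr=0.0000 cont=2.2251 V=2.2251[hold]  S*(1)=-
k=0: j=0 S=107.4100 intr=0.0000 cont=7.3062 V=7.3062[hold]  S*(0)=-

price = 7.3062
boundary = - - - 52.8206 41.6923
tree:
7.3062
11.9284 2.2251
18.9547 4.2266 0.0000
28.9694 8.0287 0.0000 0.0000
40.0977 15.2508 0.0000 0.0000 0.0000
48.8815 28.9694 0.0000 0.0000 0.0000 0.0000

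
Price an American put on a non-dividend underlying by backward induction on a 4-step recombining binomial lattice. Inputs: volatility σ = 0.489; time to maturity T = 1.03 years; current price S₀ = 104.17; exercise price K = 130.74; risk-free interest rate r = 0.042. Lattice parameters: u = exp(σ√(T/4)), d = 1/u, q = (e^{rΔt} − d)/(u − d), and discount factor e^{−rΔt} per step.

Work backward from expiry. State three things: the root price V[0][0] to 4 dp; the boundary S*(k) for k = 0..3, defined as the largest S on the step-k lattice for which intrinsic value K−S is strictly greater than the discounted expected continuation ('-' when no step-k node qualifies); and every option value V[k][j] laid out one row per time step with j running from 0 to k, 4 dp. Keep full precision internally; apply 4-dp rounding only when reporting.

Δt=0.25750, u=1.28164, d=0.78025, q=0.45997, disc=e^(-rΔt)=0.98924
k=4 terminal: V=max(K-S,0) → 92.1319 67.3223 26.5700 0.0000 0.0000
k=3: j=0 S=49.4817 intr=81.2583 cont=79.8520 V=81.2583[EX]; j=1 S=81.2787 intr=49.4613 cont=48.0550 V=49.4613[EX]; j=2 S=133.5084 intr=0.0000 cont=14.1943 V=14.1943[hold]; j=3 S=219.3010 intr=0.0000 cont=0.0000 V=0.0000[hold]  S*(3)=81.2787
k=2: j=0 S=63.4177 intr=67.3223 cont=65.9159 V=67.3223[EX]; j=1 S=104.1700 intr=26.5700 cont=32.8821 V=32.8821[hold]; j=2 S=171.1097 intr=0.0000 cont=7.5829 V=7.5829[hold]  S*(2)=63.4177
k=1: j=0 S=81.2787 intr=49.4613 cont=50.9271 V=50.9271[hold]; j=1 S=133.5084 intr=0.0000 cont=21.0167 V=21.0167[hold]  S*(1)=-
k=0: j=0 S=104.1700 intr=26.5700 cont=36.7694 V=36.7694[hold]  S*(0)=-

price = 36.7694
boundary = - - 63.4177 81.2787
tree:
36.7694
50.9271 21.0167
67.3223 32.8821 7.5829
81.2583 49.4613 14.1943 0.0000
92.1319 67.3223 26.5700 0.0000 0.0000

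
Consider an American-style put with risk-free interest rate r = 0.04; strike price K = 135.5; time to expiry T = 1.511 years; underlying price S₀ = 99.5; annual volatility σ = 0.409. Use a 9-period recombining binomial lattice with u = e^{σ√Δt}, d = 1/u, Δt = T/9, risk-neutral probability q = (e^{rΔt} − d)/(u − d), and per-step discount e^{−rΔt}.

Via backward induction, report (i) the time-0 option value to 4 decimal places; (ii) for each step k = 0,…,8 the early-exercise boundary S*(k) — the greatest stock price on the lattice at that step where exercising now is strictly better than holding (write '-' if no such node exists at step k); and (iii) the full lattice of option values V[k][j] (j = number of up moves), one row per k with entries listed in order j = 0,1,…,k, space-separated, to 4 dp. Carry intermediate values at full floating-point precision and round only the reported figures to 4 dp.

price = 41.8145
boundary = - - 71.1641 60.1838 71.1641 84.1476 71.1641 84.1476 99.5000
tree:
41.8145
52.5860 30.6506
64.3359 40.5063 20.3287
75.3162 51.9056 28.6389 11.5476
84.6022 64.3359 39.0740 17.6564 5.0448
92.4555 75.3162 51.3524 26.2274 8.5532 1.2879
99.0971 84.6022 64.3359 37.5659 14.2253 2.4848 0.0000
104.7138 92.4555 75.3162 51.3524 23.0524 4.7942 0.0000 0.0000
109.4640 99.0971 84.6022 64.3359 36.0000 9.2499 0.0000 0.0000 0.0000
113.4812 104.7138 92.4555 75.3162 51.3524 17.8467 0.0000 0.0000 0.0000 0.0000

params: Δt=0.16789 u=1.18245 d=0.84571 q=0.47821 e^(-rΔt)=0.99331
t_9 payoffs: 113.4812 104.7138 92.4555 75.3162 51.3524 17.8467 0.0000 0.0000 0.0000 0.0000
t_8: node(8,0) S=26.0360 payoff=109.4640 vs cont=108.5571 → 109.4640 [stop]  node(8,1) S=36.4029 payoff=99.0971 vs cont=98.1901 → 99.0971 [stop]  node(8,2) S=50.8978 payoff=84.6022 vs cont=83.6953 → 84.6022 [stop]  node(8,3) S=71.1641 payoff=64.3359 vs cont=63.4290 → 64.3359 [stop]  node(8,4) S=99.5000 payoff=36.0000 vs cont=35.0931 → 36.0000 [stop]  node(8,5) S=139.1186 payoff=0.0000 vs cont=9.2499 → 9.2499 [wait]  node(8,6) S=194.5125 payoff=0.0000 vs cont=0.0000 → 0.0000 [wait]  node(8,7) S=271.9629 payoff=0.0000 vs cont=0.0000 → 0.0000 [wait]  node(8,8) S=380.2523 payoff=0.0000 vs cont=0.0000 → 0.0000 [wait]  ⇒ S*(8)=99.5000
t_7: node(7,0) S=30.7862 payoff=104.7138 vs cont=103.8069 → 104.7138 [stop]  node(7,1) S=43.0445 payoff=92.4555 vs cont=91.5486 → 92.4555 [stop]  node(7,2) S=60.1838 payoff=75.3162 vs cont=74.4093 → 75.3162 [stop]  node(7,3) S=84.1476 payoff=51.3524 vs cont=50.4454 → 51.3524 [stop]  node(7,4) S=117.6533 payoff=17.8467 vs cont=23.0524 → 23.0524 [wait]  node(7,5) S=164.5002 payoff=0.0000 vs cont=4.7942 → 4.7942 [wait]  node(7,6) S=230.0004 payoff=0.0000 vs cont=0.0000 → 0.0000 [wait]  node(7,7) S=321.5813 payoff=0.0000 vs cont=0.0000 → 0.0000 [wait]  ⇒ S*(7)=84.1476
t_6: node(6,0) S=36.4029 payoff=99.0971 vs cont=98.1901 → 99.0971 [stop]  node(6,1) S=50.8978 payoff=84.6022 vs cont=83.6953 → 84.6022 [stop]  node(6,2) S=71.1641 payoff=64.3359 vs cont=63.4290 → 64.3359 [stop]  node(6,3) S=99.5000 payoff=36.0000 vs cont=37.5659 → 37.5659 [wait]  node(6,4) S=139.1186 payoff=0.0000 vs cont=14.2253 → 14.2253 [wait]  node(6,5) S=194.5125 payoff=0.0000 vs cont=2.4848 → 2.4848 [wait]  node(6,6) S=271.9629 payoff=0.0000 vs cont=0.0000 → 0.0000 [wait]  ⇒ S*(6)=71.1641
t_5: node(5,0) S=43.0445 payoff=92.4555 vs cont=91.5486 → 92.4555 [stop]  node(5,1) S=60.1838 payoff=75.3162 vs cont=74.4093 → 75.3162 [stop]  node(5,2) S=84.1476 payoff=51.3524 vs cont=51.1893 → 51.3524 [stop]  node(5,3) S=117.6533 payoff=17.8467 vs cont=26.2274 → 26.2274 [wait]  node(5,4) S=164.5002 payoff=0.0000 vs cont=8.5532 → 8.5532 [wait]  node(5,5) S=230.0004 payoff=0.0000 vs cont=1.2879 → 1.2879 [wait]  ⇒ S*(5)=84.1476
t_4: node(4,0) S=50.8978 payoff=84.6022 vs cont=83.6953 → 84.6022 [stop]  node(4,1) S=71.1641 payoff=64.3359 vs cont=63.4290 → 64.3359 [stop]  node(4,2) S=99.5000 payoff=36.0000 vs cont=39.0740 → 39.0740 [wait]  node(4,3) S=139.1186 payoff=0.0000 vs cont=17.6564 → 17.6564 [wait]  node(4,4) S=194.5125 payoff=0.0000 vs cont=5.0448 → 5.0448 [wait]  ⇒ S*(4)=71.1641
t_3: node(3,0) S=60.1838 payoff=75.3162 vs cont=74.4093 → 75.3162 [stop]  node(3,1) S=84.1476 payoff=51.3524 vs cont=51.9056 → 51.9056 [wait]  node(3,2) S=117.6533 payoff=17.8467 vs cont=28.6389 → 28.6389 [wait]  node(3,3) S=164.5002 payoff=0.0000 vs cont=11.5476 → 11.5476 [wait]  ⇒ S*(3)=60.1838
t_2: node(2,0) S=71.1641 payoff=64.3359 vs cont=63.6918 → 64.3359 [stop]  node(2,1) S=99.5000 payoff=36.0000 vs cont=40.5063 → 40.5063 [wait]  node(2,2) S=139.1186 payoff=0.0000 vs cont=20.3287 → 20.3287 [wait]  ⇒ S*(2)=71.1641
t_1: node(1,0) S=84.1476 payoff=51.3524 vs cont=52.5860 → 52.5860 [wait]  node(1,1) S=117.6533 payoff=17.8467 vs cont=30.6506 → 30.6506 [wait]  ⇒ S*(1)=-
t_0: node(0,0) S=99.5000 payoff=36.0000 vs cont=41.8145 → 41.8145 [wait]  ⇒ S*(0)=-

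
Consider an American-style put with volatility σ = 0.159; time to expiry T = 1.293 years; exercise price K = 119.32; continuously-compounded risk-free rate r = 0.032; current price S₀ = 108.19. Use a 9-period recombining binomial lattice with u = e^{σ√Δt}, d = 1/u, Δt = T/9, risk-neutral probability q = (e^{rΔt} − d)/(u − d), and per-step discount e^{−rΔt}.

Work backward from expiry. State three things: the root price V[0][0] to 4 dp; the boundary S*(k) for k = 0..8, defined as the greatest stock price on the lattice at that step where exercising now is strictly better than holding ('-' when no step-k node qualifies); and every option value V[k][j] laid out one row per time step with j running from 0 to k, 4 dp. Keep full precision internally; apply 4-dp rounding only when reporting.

price = 12.8737
boundary = - - 95.9048 101.8624 95.9048 101.8624 95.9048 101.8624 108.1900
tree:
12.8737
17.6238 8.6574
23.4152 12.5000 5.2311
29.0243 17.4576 8.0911 2.6701
34.3054 23.4152 12.1158 4.4939 1.0313
39.2776 29.0243 17.4576 7.3533 1.9270 0.2238
43.9589 34.3054 23.4152 11.6053 3.5424 0.4716 0.0000
48.3665 39.2776 29.0243 17.4576 6.3730 0.9935 0.0000 0.0000
52.5163 43.9589 34.3054 23.4152 11.1300 2.0930 0.0000 0.0000 0.0000
56.4234 48.3665 39.2776 29.0243 17.4576 4.4093 0.0000 0.0000 0.0000 0.0000

Δt=0.14367  u=1.06212  d=0.94151  q=0.52314  discount=0.99541
step 9 (expiry): payoffs max(K−S,0) = 56.4234 48.3665 39.2776 29.0243 17.4576 4.4093 0.0000 0.0000 0.0000 0.0000
step 8: (k=8,j=0): S=66.8037, (K−S)⁺=52.5163, hold=51.9690 ⇒ V=52.5163 exercise | (k=8,j=1): S=75.3611, (K−S)⁺=43.9589, hold=43.4116 ⇒ V=43.9589 exercise | (k=8,j=2): S=85.0146, (K−S)⁺=34.3054, hold=33.7581 ⇒ V=34.3054 exercise | (k=8,j=3): S=95.9048, (K−S)⁺=23.4152, hold=22.8679 ⇒ V=23.4152 exercise | (k=8,j=4): S=108.1900, (K−S)⁺=11.1300, hold=10.5827 ⇒ V=11.1300 exercise | (k=8,j=5): S=122.0489, (K−S)⁺=0.0000, hold=2.0930 ⇒ V=2.0930 continue | (k=8,j=6): S=137.6831, (K−S)⁺=0.0000, hold=0.0000 ⇒ V=0.0000 continue | (k=8,j=7): S=155.3200, (K−S)⁺=0.0000, hold=0.0000 ⇒ V=0.0000 continue | (k=8,j=8): S=175.2161, (K−S)⁺=0.0000, hold=0.0000 ⇒ V=0.0000 continue  boundary S*=108.1900
step 7: (k=7,j=0): S=70.9535, (K−S)⁺=48.3665, hold=47.8192 ⇒ V=48.3665 exercise | (k=7,j=1): S=80.0424, (K−S)⁺=39.2776, hold=38.7303 ⇒ V=39.2776 exercise | (k=7,j=2): S=90.2957, (K−S)⁺=29.0243, hold=28.4770 ⇒ V=29.0243 exercise | (k=7,j=3): S=101.8624, (K−S)⁺=17.4576, hold=16.9103 ⇒ V=17.4576 exercise | (k=7,j=4): S=114.9107, (K−S)⁺=4.4093, hold=6.3730 ⇒ V=6.3730 continue | (k=7,j=5): S=129.6305, (K−S)⁺=0.0000, hold=0.9935 ⇒ V=0.9935 continue | (k=7,j=6): S=146.2359, (K−S)⁺=0.0000, hold=0.0000 ⇒ V=0.0000 continue | (k=7,j=7): S=164.9683, (K−S)⁺=0.0000, hold=0.0000 ⇒ V=0.0000 continue  boundary S*=101.8624
step 6: (k=6,j=0): S=75.3611, (K−S)⁺=43.9589, hold=43.4116 ⇒ V=43.9589 exercise | (k=6,j=1): S=85.0146, (K−S)⁺=34.3054, hold=33.7581 ⇒ V=34.3054 exercise | (k=6,j=2): S=95.9048, (K−S)⁺=23.4152, hold=22.8679 ⇒ V=23.4152 exercise | (k=6,j=3): S=108.1900, (K−S)⁺=11.1300, hold=11.6053 ⇒ V=11.6053 continue | (k=6,j=4): S=122.0489, (K−S)⁺=0.0000, hold=3.5424 ⇒ V=3.5424 continue | (k=6,j=5): S=137.6831, (K−S)⁺=0.0000, hold=0.4716 ⇒ V=0.4716 continue | (k=6,j=6): S=155.3200, (K−S)⁺=0.0000, hold=0.0000 ⇒ V=0.0000 continue  boundary S*=95.9048
step 5: (k=5,j=0): S=80.0424, (K−S)⁺=39.2776, hold=38.7303 ⇒ V=39.2776 exercise | (k=5,j=1): S=90.2957, (K−S)⁺=29.0243, hold=28.4770 ⇒ V=29.0243 exercise | (k=5,j=2): S=101.8624, (K−S)⁺=17.4576, hold=17.1578 ⇒ V=17.4576 exercise | (k=5,j=3): S=114.9107, (K−S)⁺=4.4093, hold=7.3533 ⇒ V=7.3533 continue | (k=5,j=4): S=129.6305, (K−S)⁺=0.0000, hold=1.9270 ⇒ V=1.9270 continue | (k=5,j=5): S=146.2359, (K−S)⁺=0.0000, hold=0.2238 ⇒ V=0.2238 continue  boundary S*=101.8624
step 4: (k=4,j=0): S=85.0146, (K−S)⁺=34.3054, hold=33.7581 ⇒ V=34.3054 exercise | (k=4,j=1): S=95.9048, (K−S)⁺=23.4152, hold=22.8679 ⇒ V=23.4152 exercise | (k=4,j=2): S=108.1900, (K−S)⁺=11.1300, hold=12.1158 ⇒ V=12.1158 continue | (k=4,j=3): S=122.0489, (K−S)⁺=0.0000, hold=4.4939 ⇒ V=4.4939 continue | (k=4,j=4): S=137.6831, (K−S)⁺=0.0000, hold=1.0313 ⇒ V=1.0313 continue  boundary S*=95.9048
step 3: (k=3,j=0): S=90.2957, (K−S)⁺=29.0243, hold=28.4770 ⇒ V=29.0243 exercise | (k=3,j=1): S=101.8624, (K−S)⁺=17.4576, hold=17.4237 ⇒ V=17.4576 exercise | (k=3,j=2): S=114.9107, (K−S)⁺=4.4093, hold=8.0911 ⇒ V=8.0911 continue | (k=3,j=3): S=129.6305, (K−S)⁺=0.0000, hold=2.6701 ⇒ V=2.6701 continue  boundary S*=101.8624
step 2: (k=2,j=0): S=95.9048, (K−S)⁺=23.4152, hold=22.8679 ⇒ V=23.4152 exercise | (k=2,j=1): S=108.1900, (K−S)⁺=11.1300, hold=12.5000 ⇒ V=12.5000 continue | (k=2,j=2): S=122.0489, (K−S)⁺=0.0000, hold=5.2311 ⇒ V=5.2311 continue  boundary S*=95.9048
step 1: (k=1,j=0): S=101.8624, (K−S)⁺=17.4576, hold=17.6238 ⇒ V=17.6238 continue | (k=1,j=1): S=114.9107, (K−S)⁺=4.4093, hold=8.6574 ⇒ V=8.6574 continue  boundary S*=-
step 0: (k=0,j=0): S=108.1900, (K−S)⁺=11.1300, hold=12.8737 ⇒ V=12.8737 continue  boundary S*=-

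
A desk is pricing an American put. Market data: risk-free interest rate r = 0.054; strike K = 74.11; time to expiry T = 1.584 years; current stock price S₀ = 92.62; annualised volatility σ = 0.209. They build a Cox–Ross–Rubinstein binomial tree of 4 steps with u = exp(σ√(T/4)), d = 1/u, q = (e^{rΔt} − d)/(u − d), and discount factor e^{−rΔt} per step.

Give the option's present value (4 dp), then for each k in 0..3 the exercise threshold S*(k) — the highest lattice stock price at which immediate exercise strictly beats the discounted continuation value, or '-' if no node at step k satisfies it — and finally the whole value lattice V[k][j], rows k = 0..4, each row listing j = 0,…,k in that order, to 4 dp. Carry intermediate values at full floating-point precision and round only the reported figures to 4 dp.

price = 1.4085
boundary = - - - 62.4236
tree:
1.4085
2.8863 0.2504
5.8487 0.5673 0.0000
11.6864 1.2853 0.0000 0.0000
19.3794 2.9121 0.0000 0.0000 0.0000

Δt=0.39600  u=1.14056  d=0.87676  q=0.54910  discount=0.97884
step 4 (expiry): payoffs max(K−S,0) = 19.3794 2.9121 0.0000 0.0000 0.0000
step 3: (k=3,j=0): S=62.4236, (K−S)⁺=11.6864, hold=10.1185 ⇒ V=11.6864 exercise | (k=3,j=1): S=81.2056, (K−S)⁺=0.0000, hold=1.2853 ⇒ V=1.2853 continue | (k=3,j=2): S=105.6388, (K−S)⁺=0.0000, hold=0.0000 ⇒ V=0.0000 continue | (k=3,j=3): S=137.4234, (K−S)⁺=0.0000, hold=0.0000 ⇒ V=0.0000 continue  boundary S*=62.4236
step 2: (k=2,j=0): S=71.1979, (K−S)⁺=2.9121, hold=5.8487 ⇒ V=5.8487 continue | (k=2,j=1): S=92.6200, (K−S)⁺=0.0000, hold=0.5673 ⇒ V=0.5673 continue | (k=2,j=2): S=120.4875, (K−S)⁺=0.0000, hold=0.0000 ⇒ V=0.0000 continue  boundary S*=-
step 1: (k=1,j=0): S=81.2056, (K−S)⁺=0.0000, hold=2.8863 ⇒ V=2.8863 continue | (k=1,j=1): S=105.6388, (K−S)⁺=0.0000, hold=0.2504 ⇒ V=0.2504 continue  boundary S*=-
step 0: (k=0,j=0): S=92.6200, (K−S)⁺=0.0000, hold=1.4085 ⇒ V=1.4085 continue  boundary S*=-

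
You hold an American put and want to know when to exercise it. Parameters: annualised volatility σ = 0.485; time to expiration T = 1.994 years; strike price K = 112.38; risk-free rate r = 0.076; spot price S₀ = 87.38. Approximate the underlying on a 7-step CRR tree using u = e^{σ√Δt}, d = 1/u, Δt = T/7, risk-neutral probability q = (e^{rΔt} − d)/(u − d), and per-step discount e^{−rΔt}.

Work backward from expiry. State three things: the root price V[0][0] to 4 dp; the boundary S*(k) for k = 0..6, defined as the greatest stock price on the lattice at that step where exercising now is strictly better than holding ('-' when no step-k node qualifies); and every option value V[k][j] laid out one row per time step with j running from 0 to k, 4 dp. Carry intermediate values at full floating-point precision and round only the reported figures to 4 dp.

params: Δt=0.28486 u=1.29544 d=0.77194 q=0.47745 e^(-rΔt)=0.97858
t_7 payoffs: 98.1082 88.4294 72.1866 44.9283 0.0000 0.0000 0.0000 0.0000
t_6: node(6,0) S=18.4884 payoff=93.8916 vs cont=91.4849 → 93.8916 [stop]  node(6,1) S=31.0267 payoff=81.3533 vs cont=78.9465 → 81.3533 [stop]  node(6,2) S=52.0684 payoff=60.3116 vs cont=57.9048 → 60.3116 [stop]  node(6,3) S=87.3800 payoff=25.0000 vs cont=22.9745 → 25.0000 [stop]  node(6,4) S=146.6392 payoff=0.0000 vs cont=0.0000 → 0.0000 [wait]  node(6,5) S=246.0866 payoff=0.0000 vs cont=0.0000 → 0.0000 [wait]  node(6,6) S=412.9770 payoff=0.0000 vs cont=0.0000 → 0.0000 [wait]  ⇒ S*(6)=87.3800
t_5: node(5,0) S=23.9506 payoff=88.4294 vs cont=86.0226 → 88.4294 [stop]  node(5,1) S=40.1934 payoff=72.1866 vs cont=69.7798 → 72.1866 [stop]  node(5,2) S=67.4517 payoff=44.9283 vs cont=42.5215 → 44.9283 [stop]  node(5,3) S=113.1960 payoff=0.0000 vs cont=12.7840 → 12.7840 [wait]  node(5,4) S=189.9630 payoff=0.0000 vs cont=0.0000 → 0.0000 [wait]  node(5,5) S=318.7916 payoff=0.0000 vs cont=0.0000 → 0.0000 [wait]  ⇒ S*(5)=67.4517
t_4: node(4,0) S=31.0267 payoff=81.3533 vs cont=78.9465 → 81.3533 [stop]  node(4,1) S=52.0684 payoff=60.3116 vs cont=57.9048 → 60.3116 [stop]  node(4,2) S=87.3800 payoff=25.0000 vs cont=28.9474 → 28.9474 [wait]  node(4,3) S=146.6392 payoff=0.0000 vs cont=6.5372 → 6.5372 [wait]  node(4,4) S=246.0866 payoff=0.0000 vs cont=0.0000 → 0.0000 [wait]  ⇒ S*(4)=52.0684
t_3: node(3,0) S=40.1934 payoff=72.1866 vs cont=69.7798 → 72.1866 [stop]  node(3,1) S=67.4517 payoff=44.9283 vs cont=44.3658 → 44.9283 [stop]  node(3,2) S=113.1960 payoff=0.0000 vs cont=17.8569 → 17.8569 [wait]  node(3,3) S=189.9630 payoff=0.0000 vs cont=3.3429 → 3.3429 [wait]  ⇒ S*(3)=67.4517
t_2: node(2,0) S=52.0684 payoff=60.3116 vs cont=57.9048 → 60.3116 [stop]  node(2,1) S=87.3800 payoff=25.0000 vs cont=31.3176 → 31.3176 [wait]  node(2,2) S=146.6392 payoff=0.0000 vs cont=10.6931 → 10.6931 [wait]  ⇒ S*(2)=52.0684
t_1: node(1,0) S=67.4517 payoff=44.9283 vs cont=45.4732 → 45.4732 [wait]  node(1,1) S=113.1960 payoff=0.0000 vs cont=21.0106 → 21.0106 [wait]  ⇒ S*(1)=-
t_0: node(0,0) S=87.3800 payoff=25.0000 vs cont=33.0698 → 33.0698 [wait]  ⇒ S*(0)=-

price = 33.0698
boundary = - - 52.0684 67.4517 52.0684 67.4517 87.3800
tree:
33.0698
45.4732 21.0106
60.3116 31.3176 10.6931
72.1866 44.9283 17.8569 3.3429
81.3533 60.3116 28.9474 6.5372 0.0000
88.4294 72.1866 44.9283 12.7840 0.0000 0.0000
93.8916 81.3533 60.3116 25.0000 0.0000 0.0000 0.0000
98.1082 88.4294 72.1866 44.9283 0.0000 0.0000 0.0000 0.0000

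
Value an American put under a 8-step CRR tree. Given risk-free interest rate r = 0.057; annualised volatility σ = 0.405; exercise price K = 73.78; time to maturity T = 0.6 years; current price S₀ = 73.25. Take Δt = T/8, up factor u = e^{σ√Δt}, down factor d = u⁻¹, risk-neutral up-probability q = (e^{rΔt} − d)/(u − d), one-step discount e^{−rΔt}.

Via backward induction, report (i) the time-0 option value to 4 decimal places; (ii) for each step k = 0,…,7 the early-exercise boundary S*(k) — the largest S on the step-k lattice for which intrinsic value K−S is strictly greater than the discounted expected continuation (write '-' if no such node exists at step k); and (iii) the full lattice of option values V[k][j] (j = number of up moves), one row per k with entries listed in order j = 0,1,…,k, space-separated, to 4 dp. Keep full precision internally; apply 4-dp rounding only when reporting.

price = 8.2202
boundary = - - - 52.5170 47.0035 52.5170 58.6772 65.5599
tree:
8.2202
11.6790 4.7145
16.0592 7.2504 2.1327
21.2630 10.8170 3.6247 0.6081
26.7765 15.5356 6.0309 1.1676 0.0348
31.7111 21.2630 9.7472 2.2398 0.0688 0.0000
36.1277 26.7765 15.1028 4.2928 0.1358 0.0000 0.0000
40.0805 31.7111 21.2630 8.2201 0.2683 0.0000 0.0000 0.0000
43.6185 36.1277 26.7765 15.1028 0.5300 0.0000 0.0000 0.0000 0.0000

Δt=0.07500, u=1.11730, d=0.89502, q=0.49157, disc=e^(-rΔt)=0.99573
k=8 terminal: V=max(K-S,0) → 43.6185 36.1277 26.7765 15.1028 0.5300 0.0000 0.0000 0.0000 0.0000
k=7: j=0 S=33.6995 intr=40.0805 cont=39.7658 V=40.0805[EX]; j=1 S=42.0689 intr=31.7111 cont=31.3963 V=31.7111[EX]; j=2 S=52.5170 intr=21.2630 cont=20.9483 V=21.2630[EX]; j=3 S=65.5599 intr=8.2201 cont=7.9054 V=8.2201[EX]; j=4 S=81.8421 intr=0.0000 cont=0.2683 V=0.2683[hold]; j=5 S=102.1681 intr=0.0000 cont=0.0000 V=0.0000[hold]; j=6 S=127.5422 intr=0.0000 cont=0.0000 V=0.0000[hold]; j=7 S=159.2181 intr=0.0000 cont=0.0000 V=0.0000[hold]  S*(7)=65.5599
k=6: j=0 S=37.6523 intr=36.1277 cont=35.8129 V=36.1277[EX]; j=1 S=47.0035 intr=26.7765 cont=26.4617 V=26.7765[EX]; j=2 S=58.6772 intr=15.1028 cont=14.7881 V=15.1028[EX]; j=3 S=73.2500 intr=0.5300 cont=4.2928 V=4.2928[hold]; j=4 S=91.4421 intr=0.0000 cont=0.1358 V=0.1358[hold]; j=5 S=114.1523 intr=0.0000 cont=0.0000 V=0.0000[hold]; j=6 S=142.5027 intr=0.0000 cont=0.0000 V=0.0000[hold]  S*(6)=58.6772
k=5: j=0 S=42.0689 intr=31.7111 cont=31.3963 V=31.7111[EX]; j=1 S=52.5170 intr=21.2630 cont=20.9483 V=21.2630[EX]; j=2 S=65.5599 intr=8.2201 cont=9.7472 V=9.7472[hold]; j=3 S=81.8421 intr=0.0000 cont=2.2398 V=2.2398[hold]; j=4 S=102.1681 intr=0.0000 cont=0.0688 V=0.0688[hold]; j=5 S=127.5422 intr=0.0000 cont=0.0000 V=0.0000[hold]  S*(5)=52.5170
k=4: j=0 S=47.0035 intr=26.7765 cont=26.4617 V=26.7765[EX]; j=1 S=58.6772 intr=15.1028 cont=15.5356 V=15.5356[hold]; j=2 S=73.2500 intr=0.5300 cont=6.0309 V=6.0309[hold]; j=3 S=91.4421 intr=0.0000 cont=1.1676 V=1.1676[hold]; j=4 S=114.1523 intr=0.0000 cont=0.0348 V=0.0348[hold]  S*(4)=47.0035
k=3: j=0 S=52.5170 intr=21.2630 cont=21.1601 V=21.2630[EX]; j=1 S=65.5599 intr=8.2201 cont=10.8170 V=10.8170[hold]; j=2 S=81.8421 intr=0.0000 cont=3.6247 V=3.6247[hold]; j=3 S=102.1681 intr=0.0000 cont=0.6081 V=0.6081[hold]  S*(3)=52.5170
k=2: j=0 S=58.6772 intr=15.1028 cont=16.0592 V=16.0592[hold]; j=1 S=73.2500 intr=0.5300 cont=7.2504 V=7.2504[hold]; j=2 S=91.4421 intr=0.0000 cont=2.1327 V=2.1327[hold]  S*(2)=-
k=1: j=0 S=65.5599 intr=8.2201 cont=11.6790 V=11.6790[hold]; j=1 S=81.8421 intr=0.0000 cont=4.7145 V=4.7145[hold]  S*(1)=-
k=0: j=0 S=73.2500 intr=0.5300 cont=8.2202 V=8.2202[hold]  S*(0)=-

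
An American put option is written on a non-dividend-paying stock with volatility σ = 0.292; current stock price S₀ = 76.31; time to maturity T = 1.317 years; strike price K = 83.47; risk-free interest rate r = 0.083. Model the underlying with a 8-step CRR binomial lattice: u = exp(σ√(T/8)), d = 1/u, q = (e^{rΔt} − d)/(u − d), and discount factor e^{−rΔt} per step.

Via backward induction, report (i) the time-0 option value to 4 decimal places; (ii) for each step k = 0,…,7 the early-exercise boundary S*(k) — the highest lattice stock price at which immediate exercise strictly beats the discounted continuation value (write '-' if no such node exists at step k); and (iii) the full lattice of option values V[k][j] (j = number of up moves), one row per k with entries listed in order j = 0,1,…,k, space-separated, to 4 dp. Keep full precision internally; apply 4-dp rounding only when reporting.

price = 11.1277
boundary = - - 60.2108 53.4836 60.2108 67.7841 60.2108 67.7841
tree:
11.1277
16.3334 6.7702
23.2592 10.5759 3.5491
29.9864 15.9861 6.0214 1.4344
35.9619 23.2592 9.9096 2.7072 0.3355
41.2699 29.9864 15.6859 5.0110 0.7211 0.0000
45.9848 35.9619 23.2592 9.0341 1.5499 0.0000 0.0000
50.1729 41.2699 29.9864 15.6859 3.3312 0.0000 0.0000 0.0000
53.8931 45.9848 35.9619 23.2592 7.1600 0.0000 0.0000 0.0000 0.0000

params: Δt=0.16462 u=1.12578 d=0.88827 q=0.52834 e^(-rΔt)=0.98643
t_8 payoffs: 53.8931 45.9848 35.9619 23.2592 7.1600 0.0000 0.0000 0.0000 0.0000
t_7: node(7,0) S=33.2971 payoff=50.1729 vs cont=49.0401 → 50.1729 [stop]  node(7,1) S=42.2001 payoff=41.2699 vs cont=40.1371 → 41.2699 [stop]  node(7,2) S=53.4836 payoff=29.9864 vs cont=28.8536 → 29.9864 [stop]  node(7,3) S=67.7841 payoff=15.6859 vs cont=14.5531 → 15.6859 [stop]  node(7,4) S=85.9083 payoff=0.0000 vs cont=3.3312 → 3.3312 [wait]  node(7,5) S=108.8785 payoff=0.0000 vs cont=0.0000 → 0.0000 [wait]  node(7,6) S=137.9905 payoff=0.0000 vs cont=0.0000 → 0.0000 [wait]  node(7,7) S=174.8864 payoff=0.0000 vs cont=0.0000 → 0.0000 [wait]  ⇒ S*(7)=67.7841
t_6: node(6,0) S=37.4852 payoff=45.9848 vs cont=44.8520 → 45.9848 [stop]  node(6,1) S=47.5081 payoff=35.9619 vs cont=34.8292 → 35.9619 [stop]  node(6,2) S=60.2108 payoff=23.2592 vs cont=22.1264 → 23.2592 [stop]  node(6,3) S=76.3100 payoff=7.1600 vs cont=9.0341 → 9.0341 [wait]  node(6,4) S=96.7138 payoff=0.0000 vs cont=1.5499 → 1.5499 [wait]  node(6,5) S=122.5732 payoff=0.0000 vs cont=0.0000 → 0.0000 [wait]  node(6,6) S=155.3469 payoff=0.0000 vs cont=0.0000 → 0.0000 [wait]  ⇒ S*(6)=60.2108
t_5: node(5,0) S=42.2001 payoff=41.2699 vs cont=40.1371 → 41.2699 [stop]  node(5,1) S=53.4836 payoff=29.9864 vs cont=28.8536 → 29.9864 [stop]  node(5,2) S=67.7841 payoff=15.6859 vs cont=15.5299 → 15.6859 [stop]  node(5,3) S=85.9083 payoff=0.0000 vs cont=5.0110 → 5.0110 [wait]  node(5,4) S=108.8785 payoff=0.0000 vs cont=0.7211 → 0.7211 [wait]  node(5,5) S=137.9905 payoff=0.0000 vs cont=0.0000 → 0.0000 [wait]  ⇒ S*(5)=67.7841
t_4: node(4,0) S=47.5081 payoff=35.9619 vs cont=34.8292 → 35.9619 [stop]  node(4,1) S=60.2108 payoff=23.2592 vs cont=22.1264 → 23.2592 [stop]  node(4,2) S=76.3100 payoff=7.1600 vs cont=9.9096 → 9.9096 [wait]  node(4,3) S=96.7138 payoff=0.0000 vs cont=2.7072 → 2.7072 [wait]  node(4,4) S=122.5732 payoff=0.0000 vs cont=0.3355 → 0.3355 [wait]  ⇒ S*(4)=60.2108
t_3: node(3,0) S=53.4836 payoff=29.9864 vs cont=28.8536 → 29.9864 [stop]  node(3,1) S=67.7841 payoff=15.6859 vs cont=15.9861 → 15.9861 [wait]  node(3,2) S=85.9083 payoff=0.0000 vs cont=6.0214 → 6.0214 [wait]  node(3,3) S=108.8785 payoff=0.0000 vs cont=1.4344 → 1.4344 [wait]  ⇒ S*(3)=53.4836
t_2: node(2,0) S=60.2108 payoff=23.2592 vs cont=22.2829 → 23.2592 [stop]  node(2,1) S=76.3100 payoff=7.1600 vs cont=10.5759 → 10.5759 [wait]  node(2,2) S=96.7138 payoff=0.0000 vs cont=3.5491 → 3.5491 [wait]  ⇒ S*(2)=60.2108
t_1: node(1,0) S=67.7841 payoff=15.6859 vs cont=16.3334 → 16.3334 [wait]  node(1,1) S=85.9083 payoff=0.0000 vs cont=6.7702 → 6.7702 [wait]  ⇒ S*(1)=-
t_0: node(0,0) S=76.3100 payoff=7.1600 vs cont=11.1277 → 11.1277 [wait]  ⇒ S*(0)=-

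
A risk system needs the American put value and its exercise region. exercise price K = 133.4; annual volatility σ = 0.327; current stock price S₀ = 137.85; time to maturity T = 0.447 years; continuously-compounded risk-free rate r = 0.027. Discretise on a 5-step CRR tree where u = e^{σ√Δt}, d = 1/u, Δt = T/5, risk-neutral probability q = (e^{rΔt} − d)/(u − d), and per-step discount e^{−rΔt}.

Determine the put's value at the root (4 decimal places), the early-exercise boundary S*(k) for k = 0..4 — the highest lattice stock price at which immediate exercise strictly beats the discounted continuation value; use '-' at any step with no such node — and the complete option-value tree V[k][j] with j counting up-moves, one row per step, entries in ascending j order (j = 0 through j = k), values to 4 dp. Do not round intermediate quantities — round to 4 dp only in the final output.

params: Δt=0.08940 u=1.10271 d=0.90686 q=0.48792 e^(-rΔt)=0.99759
t_5 payoffs: 48.8533 30.5935 8.3900 0.0000 0.0000 0.0000
t_4: node(4,0) S=93.2306 payoff=40.1694 vs cont=39.8478 → 40.1694 [stop]  node(4,1) S=113.3660 payoff=20.0340 vs cont=19.7124 → 20.0340 [stop]  node(4,2) S=137.8500 payoff=0.0000 vs cont=4.2860 → 4.2860 [wait]  node(4,3) S=167.6219 payoff=0.0000 vs cont=0.0000 → 0.0000 [wait]  node(4,4) S=203.8238 payoff=0.0000 vs cont=0.0000 → 0.0000 [wait]  ⇒ S*(4)=113.3660
t_3: node(3,0) S=102.8065 payoff=30.5935 vs cont=30.2719 → 30.5935 [stop]  node(3,1) S=125.0100 payoff=8.3900 vs cont=12.3206 → 12.3206 [wait]  node(3,2) S=152.0088 payoff=0.0000 vs cont=2.1895 → 2.1895 [wait]  node(3,3) S=184.8387 payoff=0.0000 vs cont=0.0000 → 0.0000 [wait]  ⇒ S*(3)=102.8065
t_2: node(2,0) S=113.3660 payoff=20.0340 vs cont=21.6256 → 21.6256 [wait]  node(2,1) S=137.8500 payoff=0.0000 vs cont=7.3597 → 7.3597 [wait]  node(2,2) S=167.6219 payoff=0.0000 vs cont=1.1185 → 1.1185 [wait]  ⇒ S*(2)=-
t_1: node(1,0) S=125.0100 payoff=8.3900 vs cont=14.6297 → 14.6297 [wait]  node(1,1) S=152.0088 payoff=0.0000 vs cont=4.3041 → 4.3041 [wait]  ⇒ S*(1)=-
t_0: node(0,0) S=137.8500 payoff=0.0000 vs cont=9.5685 → 9.5685 [wait]  ⇒ S*(0)=-

price = 9.5685
boundary = - - - 102.8065 113.3660
tree:
9.5685
14.6297 4.3041
21.6256 7.3597 1.1185
30.5935 12.3206 2.1895 0.0000
40.1694 20.0340 4.2860 0.0000 0.0000
48.8533 30.5935 8.3900 0.0000 0.0000 0.0000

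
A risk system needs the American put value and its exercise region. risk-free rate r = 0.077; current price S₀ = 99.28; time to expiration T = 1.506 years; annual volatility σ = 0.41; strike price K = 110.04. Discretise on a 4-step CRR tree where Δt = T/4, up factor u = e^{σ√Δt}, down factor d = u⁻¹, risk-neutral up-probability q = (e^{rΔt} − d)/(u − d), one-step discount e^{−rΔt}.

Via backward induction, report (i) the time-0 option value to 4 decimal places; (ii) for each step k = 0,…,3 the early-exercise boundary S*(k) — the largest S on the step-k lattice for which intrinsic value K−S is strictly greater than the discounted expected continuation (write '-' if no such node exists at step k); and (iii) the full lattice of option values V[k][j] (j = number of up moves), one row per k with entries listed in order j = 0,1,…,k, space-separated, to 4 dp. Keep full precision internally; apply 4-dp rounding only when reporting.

price = 21.4157
boundary = - - 60.0271 77.1977
tree:
21.4157
33.4896 10.3838
50.0129 18.6406 2.5866
63.3644 32.8423 5.2756 0.0000
73.7462 50.0129 10.7600 0.0000 0.0000

Δt=0.37650, u=1.28605, d=0.77758, q=0.49529, disc=e^(-rΔt)=0.97143
k=4 terminal: V=max(K-S,0) → 73.7462 50.0129 10.7600 0.0000 0.0000
k=3: j=0 S=46.6756 intr=63.3644 cont=60.2201 V=63.3644[EX]; j=1 S=77.1977 intr=32.8423 cont=29.6980 V=32.8423[EX]; j=2 S=127.6789 intr=0.0000 cont=5.2756 V=5.2756[hold]; j=3 S=211.1708 intr=0.0000 cont=0.0000 V=0.0000[hold]  S*(3)=77.1977
k=2: j=0 S=60.0271 intr=50.0129 cont=46.8686 V=50.0129[EX]; j=1 S=99.2800 intr=10.7600 cont=18.6406 V=18.6406[hold]; j=2 S=164.2013 intr=0.0000 cont=2.5866 V=2.5866[hold]  S*(2)=60.0271
k=1: j=0 S=77.1977 intr=32.8423 cont=33.4896 V=33.4896[hold]; j=1 S=127.6789 intr=0.0000 cont=10.3838 V=10.3838[hold]  S*(1)=-
k=0: j=0 S=99.2800 intr=10.7600 cont=21.4157 V=21.4157[hold]  S*(0)=-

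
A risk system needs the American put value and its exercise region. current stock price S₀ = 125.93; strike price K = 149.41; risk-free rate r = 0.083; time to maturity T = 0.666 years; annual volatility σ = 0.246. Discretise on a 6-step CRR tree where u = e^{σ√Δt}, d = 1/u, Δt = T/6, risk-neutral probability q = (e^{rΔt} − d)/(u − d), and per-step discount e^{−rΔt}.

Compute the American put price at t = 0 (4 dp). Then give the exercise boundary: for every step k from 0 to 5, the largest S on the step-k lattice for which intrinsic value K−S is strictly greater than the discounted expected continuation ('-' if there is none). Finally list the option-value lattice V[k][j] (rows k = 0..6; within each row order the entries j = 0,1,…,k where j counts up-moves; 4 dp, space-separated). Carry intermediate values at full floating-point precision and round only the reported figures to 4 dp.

price = 23.4800
boundary = 125.9300 116.0205 125.9300 116.0205 125.9300 136.6858
tree:
23.4800
33.3895 15.0497
42.5192 23.4800 8.0094
50.9304 33.3895 14.0395 2.9260
58.6798 42.5192 23.4800 6.1071 0.2219
65.8194 50.9304 33.3895 12.7242 0.4826 0.0000
72.3972 58.6798 42.5192 23.4800 1.0496 0.0000 0.0000

params: Δt=0.11100 u=1.08541 d=0.92131 q=0.53592 e^(-rΔt)=0.99083
t_6 payoffs: 72.3972 58.6798 42.5192 23.4800 1.0496 0.0000 0.0000
t_5: node(5,0) S=83.5906 payoff=65.8194 vs cont=64.4492 → 65.8194 [stop]  node(5,1) S=98.4796 payoff=50.9304 vs cont=49.5602 → 50.9304 [stop]  node(5,2) S=116.0205 payoff=33.3895 vs cont=32.0193 → 33.3895 [stop]  node(5,3) S=136.6858 payoff=12.7242 vs cont=11.3540 → 12.7242 [stop]  node(5,4) S=161.0320 payoff=0.0000 vs cont=0.4826 → 0.4826 [wait]  node(5,5) S=189.7147 payoff=0.0000 vs cont=0.0000 → 0.0000 [wait]  ⇒ S*(5)=136.6858
t_4: node(4,0) S=90.7302 payoff=58.6798 vs cont=57.3096 → 58.6798 [stop]  node(4,1) S=106.8908 payoff=42.5192 vs cont=41.1490 → 42.5192 [stop]  node(4,2) S=125.9300 payoff=23.4800 vs cont=22.1098 → 23.4800 [stop]  node(4,3) S=148.3604 payoff=1.0496 vs cont=6.1071 → 6.1071 [wait]  node(4,4) S=174.7860 payoff=0.0000 vs cont=0.2219 → 0.2219 [wait]  ⇒ S*(4)=125.9300
t_3: node(3,0) S=98.4796 payoff=50.9304 vs cont=49.5602 → 50.9304 [stop]  node(3,1) S=116.0205 payoff=33.3895 vs cont=32.0193 → 33.3895 [stop]  node(3,2) S=136.6858 payoff=12.7242 vs cont=14.0395 → 14.0395 [wait]  node(3,3) S=161.0320 payoff=0.0000 vs cont=2.9260 → 2.9260 [wait]  ⇒ S*(3)=116.0205
t_2: node(2,0) S=106.8908 payoff=42.5192 vs cont=41.1490 → 42.5192 [stop]  node(2,1) S=125.9300 payoff=23.4800 vs cont=22.8083 → 23.4800 [stop]  node(2,2) S=148.3604 payoff=1.0496 vs cont=8.0094 → 8.0094 [wait]  ⇒ S*(2)=125.9300
t_1: node(1,0) S=116.0205 payoff=33.3895 vs cont=32.0193 → 33.3895 [stop]  node(1,1) S=136.6858 payoff=12.7242 vs cont=15.0497 → 15.0497 [wait]  ⇒ S*(1)=116.0205
t_0: node(0,0) S=125.9300 payoff=23.4800 vs cont=23.3447 → 23.4800 [stop]  ⇒ S*(0)=125.9300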